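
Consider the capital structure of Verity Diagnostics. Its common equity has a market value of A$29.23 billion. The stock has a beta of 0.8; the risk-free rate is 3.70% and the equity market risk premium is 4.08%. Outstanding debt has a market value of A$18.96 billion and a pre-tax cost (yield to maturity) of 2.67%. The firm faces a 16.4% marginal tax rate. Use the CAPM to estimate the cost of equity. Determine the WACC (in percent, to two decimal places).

5.10%

Cost of equity via CAPM: Re = 3.7% + 0.8 × 4.08% = 6.9640%.
Total capital V = 29.23 + 18.96 = 48.19.
Equity: weight = 29.23/48.19 = 0.6066; cost = 6.964%.
Debt: weight = 18.96/48.19 = 0.3934; after-tax cost = 2.67% × (1 − 16.4%) = 2.2321%.
WACC = 0.6066 × 6.9640% + 0.3934 × 2.2321% = 5.1023%.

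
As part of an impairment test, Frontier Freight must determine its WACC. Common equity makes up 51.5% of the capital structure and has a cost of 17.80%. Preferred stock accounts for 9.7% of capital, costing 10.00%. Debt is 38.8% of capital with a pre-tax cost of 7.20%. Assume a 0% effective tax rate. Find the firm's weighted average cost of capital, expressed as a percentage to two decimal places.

After-tax cost of debt = 7.2% × (1 − 0%) = 7.2000%.
WACC = 0.515 × 17.8000% + 0.097 × 10.0000% + 0.388 × 7.2000% = 12.9306%.

12.93%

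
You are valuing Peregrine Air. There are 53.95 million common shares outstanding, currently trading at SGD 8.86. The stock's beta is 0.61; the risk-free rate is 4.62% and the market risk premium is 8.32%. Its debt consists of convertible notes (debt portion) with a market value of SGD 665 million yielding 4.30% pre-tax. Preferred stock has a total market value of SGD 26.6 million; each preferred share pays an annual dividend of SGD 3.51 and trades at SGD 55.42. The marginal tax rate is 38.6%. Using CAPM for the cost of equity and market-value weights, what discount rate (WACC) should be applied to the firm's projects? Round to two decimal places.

5.61%

Cost of equity via CAPM: Re = 4.62% + 0.61 × 8.32% = 9.6952%.
Cost of preferred: Rp = 3.51 / 55.42 = 6.3335%.
Market value of equity E = 8.86 × 53.95m = 477.997m.
Total capital V = 477.997 + 26.6 + 665 = 1169.597.
Equity: weight = 477.997/1169.597 = 0.4087; cost = 9.6952%.
Preferred: weight = 26.6/1169.597 = 0.0227; cost = 6.3335%.
Convertible notes (debt portion): weight = 665/1169.597 = 0.5686; after-tax cost = 4.3% × (1 − 38.6%) = 2.6402%.
WACC = 0.4087 × 9.6952% + 0.0227 × 6.3335% + 0.5686 × 2.6402% = 5.6075%.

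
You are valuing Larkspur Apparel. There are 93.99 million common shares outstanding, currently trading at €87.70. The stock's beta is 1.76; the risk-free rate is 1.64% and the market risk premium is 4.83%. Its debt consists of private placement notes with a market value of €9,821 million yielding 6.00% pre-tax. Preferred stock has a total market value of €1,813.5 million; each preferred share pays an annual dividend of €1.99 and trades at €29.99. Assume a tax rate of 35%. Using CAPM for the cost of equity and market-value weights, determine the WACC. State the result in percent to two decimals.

Cost of equity via CAPM: Re = 1.64% + 1.76 × 4.83% = 10.1408%.
Cost of preferred: Rp = 1.99 / 29.99 = 6.6355%.
Market value of equity E = 87.7 × 93.99m = 8242.923m.
Total capital V = 8242.923 + 1813.5 + 9821 = 19877.423.
Equity: weight = 8242.923/19877.423 = 0.4147; cost = 10.1408%.
Preferred: weight = 1813.5/19877.423 = 0.0912; cost = 6.6355%.
Private placement notes: weight = 9821/19877.423 = 0.4941; after-tax cost = 6% × (1 − 35%) = 3.9000%.
WACC = 0.4147 × 10.1408% + 0.0912 × 6.6355% + 0.4941 × 3.9000% = 6.7376%.

6.74%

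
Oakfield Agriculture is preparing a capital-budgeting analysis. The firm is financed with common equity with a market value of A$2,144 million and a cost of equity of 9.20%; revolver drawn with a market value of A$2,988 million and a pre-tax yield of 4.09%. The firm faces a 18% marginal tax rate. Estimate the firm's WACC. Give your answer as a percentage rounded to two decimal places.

Total capital V = 2144 + 2988 = 5132.
Equity: weight = 2144/5132 = 0.4178; cost = 9.2%.
Revolver drawn: weight = 2988/5132 = 0.5822; after-tax cost = 4.09% × (1 − 18%) = 3.3538%.
WACC = 0.4178 × 9.2000% + 0.5822 × 3.3538% = 5.7962%.

5.80%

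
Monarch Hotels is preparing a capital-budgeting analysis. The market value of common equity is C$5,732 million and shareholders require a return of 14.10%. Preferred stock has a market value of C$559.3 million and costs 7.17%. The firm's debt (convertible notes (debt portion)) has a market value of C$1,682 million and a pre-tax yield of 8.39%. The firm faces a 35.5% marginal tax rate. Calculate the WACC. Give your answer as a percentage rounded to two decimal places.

Total capital V = 5732 + 559.3 + 1682 = 7973.3.
Equity: weight = 5732/7973.3 = 0.7189; cost = 14.1%.
Preferred: weight = 559.3/7973.3 = 0.0701; cost = 7.17%.
Convertible notes (debt portion): weight = 1682/7973.3 = 0.2110; after-tax cost = 8.39% × (1 − 35.5%) = 5.4116%.
WACC = 0.7189 × 14.1000% + 0.0701 × 7.1700% + 0.2110 × 5.4116% = 11.7810%.

11.78%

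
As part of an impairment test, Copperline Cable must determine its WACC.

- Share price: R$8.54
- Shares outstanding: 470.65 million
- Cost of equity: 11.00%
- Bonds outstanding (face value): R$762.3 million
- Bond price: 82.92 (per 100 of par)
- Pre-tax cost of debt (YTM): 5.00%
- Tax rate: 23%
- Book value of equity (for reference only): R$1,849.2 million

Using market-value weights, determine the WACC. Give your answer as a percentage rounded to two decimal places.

Market value of equity E = 8.54 × 470.65m = 4019.351m. Market value of debt D = 762.3m × 82.92/100 = 632.09916m.
Total capital V = 4019.351 + 632.09916 = 4651.45016.
Equity: weight = 4019.351/4651.45016 = 0.8641; cost = 11%.
Bonds outstanding: weight = 632.09916/4651.45016 = 0.1359; after-tax cost = 5% × (1 − 23%) = 3.8500%.
WACC = 0.8641 × 11.0000% + 0.1359 × 3.8500% = 10.0284%.

10.03%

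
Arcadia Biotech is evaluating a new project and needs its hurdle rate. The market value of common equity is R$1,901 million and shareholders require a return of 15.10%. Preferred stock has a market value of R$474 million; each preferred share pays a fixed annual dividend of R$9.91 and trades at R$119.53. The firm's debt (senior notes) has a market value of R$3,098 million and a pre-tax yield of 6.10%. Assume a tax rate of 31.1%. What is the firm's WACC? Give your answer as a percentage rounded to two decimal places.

Cost of preferred: Rp = 9.91 / 119.53 = 8.2908%.
Total capital V = 1901 + 474 + 3098 = 5473.
Equity: weight = 1901/5473 = 0.3473; cost = 15.1%.
Preferred: weight = 474/5473 = 0.0866; cost = 8.2908%.
Senior notes: weight = 3098/5473 = 0.5661; after-tax cost = 6.1% × (1 − 31.1%) = 4.2029%.
WACC = 0.3473 × 15.1000% + 0.0866 × 8.2908% + 0.5661 × 4.2029% = 8.3420%.

8.34%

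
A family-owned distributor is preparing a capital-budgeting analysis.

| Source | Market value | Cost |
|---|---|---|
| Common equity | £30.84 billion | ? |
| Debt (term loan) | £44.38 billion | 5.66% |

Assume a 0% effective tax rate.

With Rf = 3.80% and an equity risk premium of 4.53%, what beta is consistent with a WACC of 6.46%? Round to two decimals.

0.84

Total capital V = 30.84 + 44.38 = 75.22.
Equity weight = 30.84/75.22 = 0.4100.
Term loan weight = 44.38/75.22 = 0.5900.
Debt contribution = 0.5900 × 5.66% × (1 − 0%) = 3.3394%.
Required equity contribution = 6.46% − 3.3394% = 3.1206%  ⇒  Re = 7.6112%.
CAPM: 7.6112% = 3.8% + β × 4.53%  ⇒  β = 0.8413.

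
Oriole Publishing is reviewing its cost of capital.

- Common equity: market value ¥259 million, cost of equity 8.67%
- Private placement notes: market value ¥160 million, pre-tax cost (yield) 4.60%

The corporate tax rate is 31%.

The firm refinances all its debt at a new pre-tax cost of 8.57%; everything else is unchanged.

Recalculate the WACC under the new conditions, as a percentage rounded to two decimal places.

7.62%

After the change:
Total capital V = 259 + 160 = 419.
Equity: weight = 259/419 = 0.6181; cost = 8.67%.
Private placement notes: weight = 160/419 = 0.3819; after-tax cost = 8.57% × (1 − 31%) = 5.9133%.
WACC = 0.6181 × 8.6700% + 0.3819 × 5.9133% = 7.6173%.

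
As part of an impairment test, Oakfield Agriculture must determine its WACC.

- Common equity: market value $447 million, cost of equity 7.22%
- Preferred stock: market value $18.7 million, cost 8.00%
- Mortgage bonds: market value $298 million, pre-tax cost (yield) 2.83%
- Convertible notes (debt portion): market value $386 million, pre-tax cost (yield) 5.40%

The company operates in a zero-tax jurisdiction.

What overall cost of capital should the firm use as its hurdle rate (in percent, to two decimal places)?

Total capital V = 447 + 18.7 + 298 + 386 = 1149.7.
Equity: weight = 447/1149.7 = 0.3888; cost = 7.22%.
Preferred: weight = 18.7/1149.7 = 0.0163; cost = 8%.
Mortgage bonds: weight = 298/1149.7 = 0.2592; after-tax cost = 2.83% × (1 − 0%) = 2.8300%.
Convertible notes (debt portion): weight = 386/1149.7 = 0.3357; after-tax cost = 5.4% × (1 − 0%) = 5.4000%.
WACC = 0.3888 × 7.2200% + 0.0163 × 8.0000% + 0.2592 × 2.8300% + 0.3357 × 5.4000% = 5.4838%.

5.48%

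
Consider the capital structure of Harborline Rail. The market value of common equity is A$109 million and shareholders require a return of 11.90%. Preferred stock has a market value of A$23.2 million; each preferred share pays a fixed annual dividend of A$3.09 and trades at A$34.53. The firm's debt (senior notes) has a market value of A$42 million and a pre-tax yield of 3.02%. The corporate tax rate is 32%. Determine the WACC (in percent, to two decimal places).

Cost of preferred: Rp = 3.09 / 34.53 = 8.9487%.
Total capital V = 109 + 23.2 + 42 = 174.2.
Equity: weight = 109/174.2 = 0.6257; cost = 11.9%.
Preferred: weight = 23.2/174.2 = 0.1332; cost = 8.9487%.
Senior notes: weight = 42/174.2 = 0.2411; after-tax cost = 3.02% × (1 − 32%) = 2.0536%.
WACC = 0.6257 × 11.9000% + 0.1332 × 8.9487% + 0.2411 × 2.0536% = 9.1330%.

9.13%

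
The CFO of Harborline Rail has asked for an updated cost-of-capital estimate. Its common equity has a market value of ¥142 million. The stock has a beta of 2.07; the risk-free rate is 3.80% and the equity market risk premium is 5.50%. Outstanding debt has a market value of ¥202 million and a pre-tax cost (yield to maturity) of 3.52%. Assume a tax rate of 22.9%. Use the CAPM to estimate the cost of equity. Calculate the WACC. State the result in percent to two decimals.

Cost of equity via CAPM: Re = 3.8% + 2.07 × 5.5% = 15.1850%.
Total capital V = 142 + 202 = 344.
Equity: weight = 142/344 = 0.4128; cost = 15.185%.
Debt: weight = 202/344 = 0.5872; after-tax cost = 3.52% × (1 − 22.9%) = 2.7139%.
WACC = 0.4128 × 15.1850% + 0.5872 × 2.7139% = 7.8619%.

7.86%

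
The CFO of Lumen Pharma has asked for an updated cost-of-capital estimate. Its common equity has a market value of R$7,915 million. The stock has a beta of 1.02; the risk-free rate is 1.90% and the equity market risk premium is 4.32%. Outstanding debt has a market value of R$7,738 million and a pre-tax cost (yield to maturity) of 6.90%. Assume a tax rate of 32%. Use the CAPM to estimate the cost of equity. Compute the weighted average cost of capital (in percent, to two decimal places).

5.51%

Cost of equity via CAPM: Re = 1.9% + 1.02 × 4.32% = 6.3064%.
Total capital V = 7915 + 7738 = 15653.
Equity: weight = 7915/15653 = 0.5057; cost = 6.3064%.
Debt: weight = 7738/15653 = 0.4943; after-tax cost = 6.9% × (1 − 32%) = 4.6920%.
WACC = 0.5057 × 6.3064% + 0.4943 × 4.6920% = 5.5083%.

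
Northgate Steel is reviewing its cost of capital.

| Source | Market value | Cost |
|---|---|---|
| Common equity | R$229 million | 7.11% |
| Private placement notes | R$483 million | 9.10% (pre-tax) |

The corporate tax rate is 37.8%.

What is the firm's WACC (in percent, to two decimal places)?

Total capital V = 229 + 483 = 712.
Equity: weight = 229/712 = 0.3216; cost = 7.11%.
Private placement notes: weight = 483/712 = 0.6784; after-tax cost = 9.1% × (1 − 37.8%) = 5.6602%.
WACC = 0.3216 × 7.1100% + 0.6784 × 5.6602% = 6.1265%.

6.13%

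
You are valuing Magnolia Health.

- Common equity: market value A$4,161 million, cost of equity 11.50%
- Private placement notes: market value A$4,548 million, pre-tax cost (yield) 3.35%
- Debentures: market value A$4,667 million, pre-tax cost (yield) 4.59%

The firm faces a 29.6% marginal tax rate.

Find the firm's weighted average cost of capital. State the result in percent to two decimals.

Total capital V = 4161 + 4548 + 4667 = 13376.
Equity: weight = 4161/13376 = 0.3111; cost = 11.5%.
Private placement notes: weight = 4548/13376 = 0.3400; after-tax cost = 3.35% × (1 − 29.6%) = 2.3584%.
Debentures: weight = 4667/13376 = 0.3489; after-tax cost = 4.59% × (1 − 29.6%) = 3.2314%.
WACC = 0.3111 × 11.5000% + 0.3400 × 2.3584% + 0.3489 × 3.2314% = 5.5067%.

5.51%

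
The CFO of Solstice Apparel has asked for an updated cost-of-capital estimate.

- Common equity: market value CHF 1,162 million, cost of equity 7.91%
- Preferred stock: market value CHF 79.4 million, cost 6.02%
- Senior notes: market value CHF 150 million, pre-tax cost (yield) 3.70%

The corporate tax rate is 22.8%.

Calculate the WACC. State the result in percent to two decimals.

Total capital V = 1162 + 79.4 + 150 = 1391.4.
Equity: weight = 1162/1391.4 = 0.8351; cost = 7.91%.
Preferred: weight = 79.4/1391.4 = 0.0571; cost = 6.02%.
Senior notes: weight = 150/1391.4 = 0.1078; after-tax cost = 3.7% × (1 − 22.8%) = 2.8564%.
WACC = 0.8351 × 7.9100% + 0.0571 × 6.0200% + 0.1078 × 2.8564% = 7.2573%.

7.26%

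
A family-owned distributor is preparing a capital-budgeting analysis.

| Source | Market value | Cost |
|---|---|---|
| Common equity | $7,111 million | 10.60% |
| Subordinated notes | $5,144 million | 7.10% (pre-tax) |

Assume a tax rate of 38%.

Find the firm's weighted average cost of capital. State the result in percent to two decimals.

Total capital V = 7111 + 5144 = 12255.
Equity: weight = 7111/12255 = 0.5803; cost = 10.6%.
Subordinated notes: weight = 5144/12255 = 0.4197; after-tax cost = 7.1% × (1 − 38%) = 4.4020%.
WACC = 0.5803 × 10.6000% + 0.4197 × 4.4020% = 7.9984%.

8.00%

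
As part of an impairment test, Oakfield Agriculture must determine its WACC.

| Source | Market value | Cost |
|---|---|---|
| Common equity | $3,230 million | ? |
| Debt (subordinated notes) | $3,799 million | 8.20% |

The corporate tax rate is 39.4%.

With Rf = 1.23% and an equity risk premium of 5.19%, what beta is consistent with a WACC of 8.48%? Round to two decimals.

2.19

Total capital V = 3230 + 3799 = 7029.
Equity weight = 3230/7029 = 0.4595.
Subordinated notes weight = 3799/7029 = 0.5405.
Debt contribution = 0.5405 × 8.2% × (1 − 39.4%) = 2.6857%.
Required equity contribution = 8.48% − 2.6857% = 5.7943%  ⇒  Re = 12.6093%.
CAPM: 12.6093% = 1.23% + β × 5.19%  ⇒  β = 2.1925.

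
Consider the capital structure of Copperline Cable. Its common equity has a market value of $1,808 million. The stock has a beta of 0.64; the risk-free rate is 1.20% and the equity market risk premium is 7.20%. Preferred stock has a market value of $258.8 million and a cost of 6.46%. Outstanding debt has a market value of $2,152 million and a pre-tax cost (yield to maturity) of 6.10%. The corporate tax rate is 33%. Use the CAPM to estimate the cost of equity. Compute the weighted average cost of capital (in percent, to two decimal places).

Cost of equity via CAPM: Re = 1.2% + 0.64 × 7.2% = 5.8080%.
Total capital V = 1808 + 258.8 + 2152 = 4218.8.
Equity: weight = 1808/4218.8 = 0.4286; cost = 5.808%.
Preferred: weight = 258.8/4218.8 = 0.0613; cost = 6.46%.
Debt: weight = 2152/4218.8 = 0.5101; after-tax cost = 6.1% × (1 − 33%) = 4.0870%.
WACC = 0.4286 × 5.8080% + 0.0613 × 6.4600% + 0.5101 × 4.0870% = 4.9701%.

4.97%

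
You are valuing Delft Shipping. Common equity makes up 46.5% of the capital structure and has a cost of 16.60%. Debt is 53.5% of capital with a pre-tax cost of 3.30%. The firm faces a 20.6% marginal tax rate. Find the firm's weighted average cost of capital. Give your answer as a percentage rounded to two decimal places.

After-tax cost of debt = 3.3% × (1 − 20.6%) = 2.6202%.
WACC = 0.465 × 16.6000% + 0.535 × 2.6202% = 9.1208%.

9.12%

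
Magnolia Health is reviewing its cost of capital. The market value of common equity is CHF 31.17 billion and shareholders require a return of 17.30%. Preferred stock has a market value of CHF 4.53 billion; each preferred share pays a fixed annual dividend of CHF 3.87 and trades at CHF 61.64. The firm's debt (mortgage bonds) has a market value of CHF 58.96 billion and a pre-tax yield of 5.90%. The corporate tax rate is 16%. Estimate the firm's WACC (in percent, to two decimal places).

9.08%

Cost of preferred: Rp = 3.87 / 61.64 = 6.2784%.
Total capital V = 31.17 + 4.53 + 58.96 = 94.66.
Equity: weight = 31.17/94.66 = 0.3293; cost = 17.3%.
Preferred: weight = 4.53/94.66 = 0.0479; cost = 6.2784%.
Mortgage bonds: weight = 58.96/94.66 = 0.6229; after-tax cost = 5.9% × (1 − 16%) = 4.9560%.
WACC = 0.3293 × 17.3000% + 0.0479 × 6.2784% + 0.6229 × 4.9560% = 9.0840%.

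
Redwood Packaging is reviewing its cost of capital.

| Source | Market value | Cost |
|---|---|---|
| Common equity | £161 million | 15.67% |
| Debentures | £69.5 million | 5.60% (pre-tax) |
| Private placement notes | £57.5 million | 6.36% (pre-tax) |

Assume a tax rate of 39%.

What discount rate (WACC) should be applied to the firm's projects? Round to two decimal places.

Total capital V = 161 + 69.5 + 57.5 = 288.
Equity: weight = 161/288 = 0.5590; cost = 15.67%.
Debentures: weight = 69.5/288 = 0.2413; after-tax cost = 5.6% × (1 − 39%) = 3.4160%.
Private placement notes: weight = 57.5/288 = 0.1997; after-tax cost = 6.36% × (1 − 39%) = 3.8796%.
WACC = 0.5590 × 15.6700% + 0.2413 × 3.4160% + 0.1997 × 3.8796% = 10.3589%.

10.36%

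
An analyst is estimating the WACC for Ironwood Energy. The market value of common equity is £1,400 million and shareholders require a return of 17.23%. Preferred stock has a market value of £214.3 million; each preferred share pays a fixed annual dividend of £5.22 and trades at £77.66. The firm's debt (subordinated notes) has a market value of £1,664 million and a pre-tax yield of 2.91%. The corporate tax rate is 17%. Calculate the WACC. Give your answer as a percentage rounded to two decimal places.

Cost of preferred: Rp = 5.22 / 77.66 = 6.7216%.
Total capital V = 1400 + 214.3 + 1664 = 3278.3.
Equity: weight = 1400/3278.3 = 0.4271; cost = 17.23%.
Preferred: weight = 214.3/3278.3 = 0.0654; cost = 6.7216%.
Subordinated notes: weight = 1664/3278.3 = 0.5076; after-tax cost = 2.91% × (1 − 17%) = 2.4153%.
WACC = 0.4271 × 17.2300% + 0.0654 × 6.7216% + 0.5076 × 2.4153% = 9.0234%.

9.02%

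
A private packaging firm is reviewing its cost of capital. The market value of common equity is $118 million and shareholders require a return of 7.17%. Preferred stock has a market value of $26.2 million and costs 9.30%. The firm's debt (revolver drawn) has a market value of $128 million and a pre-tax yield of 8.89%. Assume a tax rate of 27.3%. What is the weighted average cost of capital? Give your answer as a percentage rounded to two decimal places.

7.04%

Total capital V = 118 + 26.2 + 128 = 272.2.
Equity: weight = 118/272.2 = 0.4335; cost = 7.17%.
Preferred: weight = 26.2/272.2 = 0.0963; cost = 9.3%.
Revolver drawn: weight = 128/272.2 = 0.4702; after-tax cost = 8.89% × (1 − 27.3%) = 6.4630%.
WACC = 0.4335 × 7.1700% + 0.0963 × 9.3000% + 0.4702 × 6.4630% = 7.0426%.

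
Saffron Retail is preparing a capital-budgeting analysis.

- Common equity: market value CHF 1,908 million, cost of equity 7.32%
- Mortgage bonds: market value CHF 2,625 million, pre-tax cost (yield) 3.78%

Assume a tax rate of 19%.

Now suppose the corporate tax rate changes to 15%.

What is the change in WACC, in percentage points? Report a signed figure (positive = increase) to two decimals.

Current WACC:
Total capital V = 1908 + 2625 = 4533.
Equity: weight = 1908/4533 = 0.4209; cost = 7.32%.
Mortgage bonds: weight = 2625/4533 = 0.5791; after-tax cost = 3.78% × (1 − 19%) = 3.0618%.
WACC = 0.4209 × 7.3200% + 0.5791 × 3.0618% = 4.8541%.
After the change:
Total capital V = 1908 + 2625 = 4533.
Equity: weight = 1908/4533 = 0.4209; cost = 7.32%.
Mortgage bonds: weight = 2625/4533 = 0.5791; after-tax cost = 3.78% × (1 − 15%) = 3.2130%.
WACC = 0.4209 × 7.3200% + 0.5791 × 3.2130% = 4.9417%.
Change in WACC = 4.9417% − 4.8541% = 0.0876 pp.

+0.09 pp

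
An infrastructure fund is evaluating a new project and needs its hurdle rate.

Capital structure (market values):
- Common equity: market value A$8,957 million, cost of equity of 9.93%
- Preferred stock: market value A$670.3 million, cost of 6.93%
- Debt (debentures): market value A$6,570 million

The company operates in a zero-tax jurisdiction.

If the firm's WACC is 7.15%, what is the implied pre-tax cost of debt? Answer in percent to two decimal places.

Total capital V = 8957 + 670.3 + 6570 = 16197.3.
Equity weight = 8957/16197.3 = 0.5530.
Preferred weight = 670.3/16197.3 = 0.0414.
Debentures weight = 6570/16197.3 = 0.4056.
Equity contribution = 0.5530 × 9.93% = 5.4912%.
Preferred contribution = 0.0414 × 6.93% = 0.2868%.
Remaining for debt = 7.15% − 5.7780% = 1.3720%.
Rd × (1 − 0%) × 0.4056 = 1.3720%  ⇒  Rd = 3.3824%.

3.38%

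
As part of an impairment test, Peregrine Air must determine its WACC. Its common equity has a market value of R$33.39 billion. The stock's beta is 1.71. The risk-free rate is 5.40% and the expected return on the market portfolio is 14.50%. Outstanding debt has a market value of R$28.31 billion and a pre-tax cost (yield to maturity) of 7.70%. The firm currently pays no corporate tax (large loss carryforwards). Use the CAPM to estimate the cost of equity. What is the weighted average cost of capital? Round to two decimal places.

14.88%

Market risk premium = 14.5% − 5.4% = 9.1%.
Cost of equity via CAPM: Re = 5.4% + 1.71 × 9.1% = 20.9610%.
Total capital V = 33.39 + 28.31 = 61.7.
Equity: weight = 33.39/61.7 = 0.5412; cost = 20.961%.
Debt: weight = 28.31/61.7 = 0.4588; after-tax cost = 7.7% × (1 − 0%) = 7.7000%.
WACC = 0.5412 × 20.9610% + 0.4588 × 7.7000% = 14.8764%.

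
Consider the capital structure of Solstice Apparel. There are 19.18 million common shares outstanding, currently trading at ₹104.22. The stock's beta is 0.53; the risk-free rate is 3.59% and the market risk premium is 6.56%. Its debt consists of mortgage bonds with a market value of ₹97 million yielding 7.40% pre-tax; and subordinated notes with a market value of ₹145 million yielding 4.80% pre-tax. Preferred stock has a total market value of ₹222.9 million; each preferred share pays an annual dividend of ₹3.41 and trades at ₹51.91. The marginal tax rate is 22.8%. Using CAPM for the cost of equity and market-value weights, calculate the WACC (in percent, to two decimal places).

Cost of equity via CAPM: Re = 3.59% + 0.53 × 6.56% = 7.0668%.
Cost of preferred: Rp = 3.41 / 51.91 = 6.5691%.
Market value of equity E = 104.22 × 19.18m = 1998.9396m.
Total capital V = 1998.9396 + 222.9 + 97 + 145 = 2463.8396.
Equity: weight = 1998.9396/2463.8396 = 0.8113; cost = 7.0668%.
Preferred: weight = 222.9/2463.8396 = 0.0905; cost = 6.5691%.
Mortgage bonds: weight = 97/2463.8396 = 0.0394; after-tax cost = 7.4% × (1 − 22.8%) = 5.7128%.
Subordinated notes: weight = 145/2463.8396 = 0.0589; after-tax cost = 4.8% × (1 − 22.8%) = 3.7056%.
WACC = 0.8113 × 7.0668% + 0.0905 × 6.5691% + 0.0394 × 5.7128% + 0.0589 × 3.7056% = 6.7707%.

6.77%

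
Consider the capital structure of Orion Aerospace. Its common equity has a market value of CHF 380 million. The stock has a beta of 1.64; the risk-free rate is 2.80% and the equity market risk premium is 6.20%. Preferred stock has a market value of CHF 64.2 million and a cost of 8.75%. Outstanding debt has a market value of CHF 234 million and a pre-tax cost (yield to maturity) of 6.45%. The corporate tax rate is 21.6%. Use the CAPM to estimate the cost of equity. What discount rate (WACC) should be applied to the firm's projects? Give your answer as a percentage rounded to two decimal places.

9.84%

Cost of equity via CAPM: Re = 2.8% + 1.64 × 6.2% = 12.9680%.
Total capital V = 380 + 64.2 + 234 = 678.2.
Equity: weight = 380/678.2 = 0.5603; cost = 12.968%.
Preferred: weight = 64.2/678.2 = 0.0947; cost = 8.75%.
Debt: weight = 234/678.2 = 0.3450; after-tax cost = 6.45% × (1 − 21.6%) = 5.0568%.
WACC = 0.5603 × 12.9680% + 0.0947 × 8.7500% + 0.3450 × 5.0568% = 9.8391%.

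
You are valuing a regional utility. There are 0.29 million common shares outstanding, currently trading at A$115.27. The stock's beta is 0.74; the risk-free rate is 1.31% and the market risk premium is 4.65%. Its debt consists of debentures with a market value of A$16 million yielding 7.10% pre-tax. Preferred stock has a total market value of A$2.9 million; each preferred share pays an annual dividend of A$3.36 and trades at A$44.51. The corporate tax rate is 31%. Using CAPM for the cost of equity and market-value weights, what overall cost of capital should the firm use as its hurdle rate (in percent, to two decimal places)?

Cost of equity via CAPM: Re = 1.31% + 0.74 × 4.65% = 4.7510%.
Cost of preferred: Rp = 3.36 / 44.51 = 7.5489%.
Market value of equity E = 115.27 × 0.29m = 33.4283m.
Total capital V = 33.4283 + 2.9 + 16 = 52.3283.
Equity: weight = 33.4283/52.3283 = 0.6388; cost = 4.751%.
Preferred: weight = 2.9/52.3283 = 0.0554; cost = 7.5489%.
Debentures: weight = 16/52.3283 = 0.3058; after-tax cost = 7.1% × (1 − 31%) = 4.8990%.
WACC = 0.6388 × 4.7510% + 0.0554 × 7.5489% + 0.3058 × 4.8990% = 4.9513%.

4.95%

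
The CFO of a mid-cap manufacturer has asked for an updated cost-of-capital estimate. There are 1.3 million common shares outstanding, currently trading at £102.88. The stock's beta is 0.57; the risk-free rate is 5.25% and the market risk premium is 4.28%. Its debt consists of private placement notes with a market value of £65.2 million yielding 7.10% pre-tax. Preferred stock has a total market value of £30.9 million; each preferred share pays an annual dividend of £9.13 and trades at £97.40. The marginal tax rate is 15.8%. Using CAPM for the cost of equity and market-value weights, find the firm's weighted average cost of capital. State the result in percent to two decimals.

Cost of equity via CAPM: Re = 5.25% + 0.57 × 4.28% = 7.6896%.
Cost of preferred: Rp = 9.13 / 97.4 = 9.3737%.
Market value of equity E = 102.88 × 1.3m = 133.744m.
Total capital V = 133.744 + 30.9 + 65.2 = 229.844.
Equity: weight = 133.744/229.844 = 0.5819; cost = 7.6896%.
Preferred: weight = 30.9/229.844 = 0.1344; cost = 9.3737%.
Private placement notes: weight = 65.2/229.844 = 0.2837; after-tax cost = 7.1% × (1 − 15.8%) = 5.9782%.
WACC = 0.5819 × 7.6896% + 0.1344 × 9.3737% + 0.2837 × 5.9782% = 7.4305%.

7.43%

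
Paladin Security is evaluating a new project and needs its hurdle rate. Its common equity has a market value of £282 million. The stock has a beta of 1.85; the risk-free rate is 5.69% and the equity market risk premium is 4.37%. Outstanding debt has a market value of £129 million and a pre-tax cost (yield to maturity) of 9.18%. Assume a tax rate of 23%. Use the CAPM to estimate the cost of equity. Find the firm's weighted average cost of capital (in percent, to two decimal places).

11.67%

Cost of equity via CAPM: Re = 5.69% + 1.85 × 4.37% = 13.7745%.
Total capital V = 282 + 129 = 411.
Equity: weight = 282/411 = 0.6861; cost = 13.7745%.
Debt: weight = 129/411 = 0.3139; after-tax cost = 9.18% × (1 − 23%) = 7.0686%.
WACC = 0.6861 × 13.7745% + 0.3139 × 7.0686% = 11.6697%.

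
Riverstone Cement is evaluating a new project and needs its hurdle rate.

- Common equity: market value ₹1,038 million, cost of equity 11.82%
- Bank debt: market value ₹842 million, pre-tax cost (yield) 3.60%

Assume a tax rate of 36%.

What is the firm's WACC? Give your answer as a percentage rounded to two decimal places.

7.56%

Total capital V = 1038 + 842 = 1880.
Equity: weight = 1038/1880 = 0.5521; cost = 11.82%.
Bank debt: weight = 842/1880 = 0.4479; after-tax cost = 3.6% × (1 − 36%) = 2.3040%.
WACC = 0.5521 × 11.8200% + 0.4479 × 2.3040% = 7.5580%.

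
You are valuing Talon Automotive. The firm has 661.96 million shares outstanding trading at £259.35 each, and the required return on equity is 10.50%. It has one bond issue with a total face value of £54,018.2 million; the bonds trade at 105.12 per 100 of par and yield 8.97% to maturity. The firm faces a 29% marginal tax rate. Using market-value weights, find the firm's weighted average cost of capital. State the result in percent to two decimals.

Market value of equity E = 259.35 × 661.96m = 171679.326m. Market value of debt D = 54018.2m × 105.12/100 = 56783.93184m.
Total capital V = 171679.326 + 56783.93184 = 228463.25784.
Equity: weight = 171679.326/228463.25784 = 0.7515; cost = 10.5%.
Bonds outstanding: weight = 56783.93184/228463.25784 = 0.2485; after-tax cost = 8.97% × (1 − 29%) = 6.3687%.
WACC = 0.7515 × 10.5000% + 0.2485 × 6.3687% = 9.4732%.

9.47%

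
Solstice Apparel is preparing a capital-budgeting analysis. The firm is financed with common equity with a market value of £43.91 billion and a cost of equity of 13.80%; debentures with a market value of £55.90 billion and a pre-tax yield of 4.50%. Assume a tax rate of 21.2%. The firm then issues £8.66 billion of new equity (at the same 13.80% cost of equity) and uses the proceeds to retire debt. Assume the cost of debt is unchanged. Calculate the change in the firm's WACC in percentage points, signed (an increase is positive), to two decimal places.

+0.89 pp

Current WACC:
Total capital V = 43.91 + 55.9 = 99.81.
Equity: weight = 43.91/99.81 = 0.4399; cost = 13.8%.
Debentures: weight = 55.9/99.81 = 0.5601; after-tax cost = 4.5% × (1 − 21.2%) = 3.5460%.
WACC = 0.4399 × 13.8000% + 0.5601 × 3.5460% = 8.0571%.
After the change:
Total capital V = 52.57 + 47.24 = 99.81.
Equity: weight = 52.57/99.81 = 0.5267; cost = 13.8%.
Debentures: weight = 47.24/99.81 = 0.4733; after-tax cost = 4.5% × (1 − 21.2%) = 3.5460%.
WACC = 0.5267 × 13.8000% + 0.4733 × 3.5460% = 8.9468%.
Change in WACC = 8.9468% − 8.0571% = 0.8897 pp.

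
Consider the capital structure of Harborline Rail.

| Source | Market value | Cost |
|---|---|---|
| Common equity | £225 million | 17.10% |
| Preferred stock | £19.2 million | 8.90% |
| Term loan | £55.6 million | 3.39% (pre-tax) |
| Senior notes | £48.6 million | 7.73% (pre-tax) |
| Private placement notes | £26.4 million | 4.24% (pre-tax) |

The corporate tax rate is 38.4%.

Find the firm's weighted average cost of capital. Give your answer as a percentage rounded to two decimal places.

Total capital V = 225 + 19.2 + 55.6 + 48.6 + 26.4 = 374.8.
Equity: weight = 225/374.8 = 0.6003; cost = 17.1%.
Preferred: weight = 19.2/374.8 = 0.0512; cost = 8.9%.
Term loan: weight = 55.6/374.8 = 0.1483; after-tax cost = 3.39% × (1 − 38.4%) = 2.0882%.
Senior notes: weight = 48.6/374.8 = 0.1297; after-tax cost = 7.73% × (1 − 38.4%) = 4.7617%.
Private placement notes: weight = 26.4/374.8 = 0.0704; after-tax cost = 4.24% × (1 − 38.4%) = 2.6118%.
WACC = 0.6003 × 17.1000% + 0.0512 × 8.9000% + 0.1483 × 2.0882% + 0.1297 × 4.7617% + 0.0704 × 2.6118% = 11.8326%.

11.83%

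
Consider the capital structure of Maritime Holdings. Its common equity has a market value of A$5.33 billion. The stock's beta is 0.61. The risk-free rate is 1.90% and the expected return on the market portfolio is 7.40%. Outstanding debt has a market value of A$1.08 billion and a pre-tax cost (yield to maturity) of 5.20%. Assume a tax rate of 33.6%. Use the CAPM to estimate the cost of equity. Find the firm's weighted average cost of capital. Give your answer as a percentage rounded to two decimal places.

Market risk premium = 7.4% − 1.9% = 5.5%.
Cost of equity via CAPM: Re = 1.9% + 0.61 × 5.5% = 5.2550%.
Total capital V = 5.33 + 1.08 = 6.41.
Equity: weight = 5.33/6.41 = 0.8315; cost = 5.255%.
Debt: weight = 1.08/6.41 = 0.1685; after-tax cost = 5.2% × (1 − 33.6%) = 3.4528%.
WACC = 0.8315 × 5.2550% + 0.1685 × 3.4528% = 4.9514%.

4.95%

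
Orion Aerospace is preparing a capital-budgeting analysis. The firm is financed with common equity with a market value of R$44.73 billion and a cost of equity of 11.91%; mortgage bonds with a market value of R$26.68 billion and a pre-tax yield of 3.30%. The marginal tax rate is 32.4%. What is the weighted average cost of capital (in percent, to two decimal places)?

Total capital V = 44.73 + 26.68 = 71.41.
Equity: weight = 44.73/71.41 = 0.6264; cost = 11.91%.
Mortgage bonds: weight = 26.68/71.41 = 0.3736; after-tax cost = 3.3% × (1 − 32.4%) = 2.2308%.
WACC = 0.6264 × 11.9100% + 0.3736 × 2.2308% = 8.2937%.

8.29%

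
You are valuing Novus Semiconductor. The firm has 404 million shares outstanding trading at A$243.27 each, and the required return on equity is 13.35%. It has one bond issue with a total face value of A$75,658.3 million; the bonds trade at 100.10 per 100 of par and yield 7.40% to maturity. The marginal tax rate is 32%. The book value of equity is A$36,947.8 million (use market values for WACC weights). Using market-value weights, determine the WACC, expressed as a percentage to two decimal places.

Market value of equity E = 243.27 × 404m = 98281.08m. Market value of debt D = 75658.3m × 100.1/100 = 75733.9583m.
Total capital V = 98281.08 + 75733.9583 = 174015.0383.
Equity: weight = 98281.08/174015.0383 = 0.5648; cost = 13.35%.
Bonds outstanding: weight = 75733.9583/174015.0383 = 0.4352; after-tax cost = 7.4% × (1 − 32%) = 5.0320%.
WACC = 0.5648 × 13.3500% + 0.4352 × 5.0320% = 9.7299%.

9.73%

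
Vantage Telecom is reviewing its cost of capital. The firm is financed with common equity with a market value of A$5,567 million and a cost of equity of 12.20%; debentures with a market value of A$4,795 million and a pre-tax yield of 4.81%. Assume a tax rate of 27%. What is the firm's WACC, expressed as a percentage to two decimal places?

8.18%

Total capital V = 5567 + 4795 = 10362.
Equity: weight = 5567/10362 = 0.5373; cost = 12.2%.
Debentures: weight = 4795/10362 = 0.4627; after-tax cost = 4.81% × (1 − 27%) = 3.5113%.
WACC = 0.5373 × 12.2000% + 0.4627 × 3.5113% = 8.1793%.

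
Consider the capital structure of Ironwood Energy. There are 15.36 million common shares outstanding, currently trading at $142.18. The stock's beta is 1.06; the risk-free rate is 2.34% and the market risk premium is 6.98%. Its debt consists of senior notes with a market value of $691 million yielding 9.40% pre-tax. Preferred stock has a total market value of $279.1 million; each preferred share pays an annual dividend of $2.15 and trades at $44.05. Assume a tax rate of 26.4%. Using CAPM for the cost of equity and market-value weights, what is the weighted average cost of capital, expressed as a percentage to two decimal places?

Cost of equity via CAPM: Re = 2.34% + 1.06 × 6.98% = 9.7388%.
Cost of preferred: Rp = 2.15 / 44.05 = 4.8808%.
Market value of equity E = 142.18 × 15.36m = 2183.8848m.
Total capital V = 2183.8848 + 279.1 + 691 = 3153.9848.
Equity: weight = 2183.8848/3153.9848 = 0.6924; cost = 9.7388%.
Preferred: weight = 279.1/3153.9848 = 0.0885; cost = 4.8808%.
Senior notes: weight = 691/3153.9848 = 0.2191; after-tax cost = 9.4% × (1 − 26.4%) = 6.9184%.
WACC = 0.6924 × 9.7388% + 0.0885 × 4.8808% + 0.2191 × 6.9184% = 8.6910%.

8.69%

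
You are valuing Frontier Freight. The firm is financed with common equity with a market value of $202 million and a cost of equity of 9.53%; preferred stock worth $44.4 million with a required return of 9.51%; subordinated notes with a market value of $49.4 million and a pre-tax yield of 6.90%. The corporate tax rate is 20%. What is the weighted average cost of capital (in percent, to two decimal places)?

Total capital V = 202 + 44.4 + 49.4 = 295.8.
Equity: weight = 202/295.8 = 0.6829; cost = 9.53%.
Preferred: weight = 44.4/295.8 = 0.1501; cost = 9.51%.
Subordinated notes: weight = 49.4/295.8 = 0.1670; after-tax cost = 6.9% × (1 − 20%) = 5.5200%.
WACC = 0.6829 × 9.5300% + 0.1501 × 9.5100% + 0.1670 × 5.5200% = 8.8573%.

8.86%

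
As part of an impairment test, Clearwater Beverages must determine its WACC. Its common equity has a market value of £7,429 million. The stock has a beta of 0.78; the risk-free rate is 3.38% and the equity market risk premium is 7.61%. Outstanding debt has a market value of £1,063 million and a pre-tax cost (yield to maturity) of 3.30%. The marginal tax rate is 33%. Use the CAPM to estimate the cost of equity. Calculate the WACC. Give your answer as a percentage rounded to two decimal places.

8.43%

Cost of equity via CAPM: Re = 3.38% + 0.78 × 7.61% = 9.3158%.
Total capital V = 7429 + 1063 = 8492.
Equity: weight = 7429/8492 = 0.8748; cost = 9.3158%.
Debt: weight = 1063/8492 = 0.1252; after-tax cost = 3.3% × (1 − 33%) = 2.2110%.
WACC = 0.8748 × 9.3158% + 0.1252 × 2.2110% = 8.4264%.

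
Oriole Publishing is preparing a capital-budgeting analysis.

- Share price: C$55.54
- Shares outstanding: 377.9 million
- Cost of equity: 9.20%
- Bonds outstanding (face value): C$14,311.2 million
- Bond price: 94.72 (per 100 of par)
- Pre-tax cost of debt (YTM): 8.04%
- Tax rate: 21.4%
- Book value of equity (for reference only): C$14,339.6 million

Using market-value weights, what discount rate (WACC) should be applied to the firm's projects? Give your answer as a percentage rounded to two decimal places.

8.07%

Market value of equity E = 55.54 × 377.9m = 20988.566m. Market value of debt D = 14311.2m × 94.72/100 = 13555.56864m.
Total capital V = 20988.566 + 13555.56864 = 34544.13464.
Equity: weight = 20988.566/34544.13464 = 0.6076; cost = 9.2%.
Bonds outstanding: weight = 13555.56864/34544.13464 = 0.3924; after-tax cost = 8.04% × (1 − 21.4%) = 6.3194%.
WACC = 0.6076 × 9.2000% + 0.3924 × 6.3194% = 8.0696%.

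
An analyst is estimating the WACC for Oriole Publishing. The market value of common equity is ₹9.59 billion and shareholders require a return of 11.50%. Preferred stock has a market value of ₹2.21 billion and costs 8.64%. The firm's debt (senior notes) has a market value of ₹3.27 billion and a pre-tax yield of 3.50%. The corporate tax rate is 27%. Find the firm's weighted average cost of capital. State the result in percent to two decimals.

9.14%

Total capital V = 9.59 + 2.21 + 3.27 = 15.07.
Equity: weight = 9.59/15.07 = 0.6364; cost = 11.5%.
Preferred: weight = 2.21/15.07 = 0.1466; cost = 8.64%.
Senior notes: weight = 3.27/15.07 = 0.2170; after-tax cost = 3.5% × (1 − 27%) = 2.5550%.
WACC = 0.6364 × 11.5000% + 0.1466 × 8.6400% + 0.2170 × 2.5550% = 9.1396%.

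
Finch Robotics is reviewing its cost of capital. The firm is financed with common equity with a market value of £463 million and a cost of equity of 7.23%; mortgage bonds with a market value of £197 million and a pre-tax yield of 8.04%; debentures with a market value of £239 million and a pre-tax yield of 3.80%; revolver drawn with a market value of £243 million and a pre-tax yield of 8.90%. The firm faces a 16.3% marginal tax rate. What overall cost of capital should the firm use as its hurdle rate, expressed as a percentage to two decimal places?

6.34%

Total capital V = 463 + 197 + 239 + 243 = 1142.
Equity: weight = 463/1142 = 0.4054; cost = 7.23%.
Mortgage bonds: weight = 197/1142 = 0.1725; after-tax cost = 8.04% × (1 − 16.3%) = 6.7295%.
Debentures: weight = 239/1142 = 0.2093; after-tax cost = 3.8% × (1 − 16.3%) = 3.1806%.
Revolver drawn: weight = 243/1142 = 0.2128; after-tax cost = 8.9% × (1 − 16.3%) = 7.4493%.
WACC = 0.4054 × 7.2300% + 0.1725 × 6.7295% + 0.2093 × 3.1806% + 0.2128 × 7.4493% = 6.3429%.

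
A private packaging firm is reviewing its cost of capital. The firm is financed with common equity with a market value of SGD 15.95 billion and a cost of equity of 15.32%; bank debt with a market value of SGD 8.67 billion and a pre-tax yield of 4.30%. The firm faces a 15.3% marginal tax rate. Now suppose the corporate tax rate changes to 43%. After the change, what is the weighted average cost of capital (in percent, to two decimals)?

10.79%

After the change:
Total capital V = 15.95 + 8.67 = 24.62.
Equity: weight = 15.95/24.62 = 0.6478; cost = 15.32%.
Bank debt: weight = 8.67/24.62 = 0.3522; after-tax cost = 4.3% × (1 − 43%) = 2.4510%.
WACC = 0.6478 × 15.3200% + 0.3522 × 2.4510% = 10.7881%.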